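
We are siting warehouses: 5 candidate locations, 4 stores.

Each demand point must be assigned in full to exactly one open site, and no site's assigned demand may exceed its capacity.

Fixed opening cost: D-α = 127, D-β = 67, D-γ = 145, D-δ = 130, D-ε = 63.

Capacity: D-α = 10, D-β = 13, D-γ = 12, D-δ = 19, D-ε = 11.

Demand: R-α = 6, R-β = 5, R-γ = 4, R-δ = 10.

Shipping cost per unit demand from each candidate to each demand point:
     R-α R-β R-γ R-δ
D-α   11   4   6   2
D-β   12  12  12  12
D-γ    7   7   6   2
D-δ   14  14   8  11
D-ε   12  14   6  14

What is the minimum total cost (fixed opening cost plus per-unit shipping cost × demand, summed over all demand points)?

Open {D-α, D-β, D-ε}; cheapest assignment that respects the capacities:
  D-α (cap 10, load 10): R-δ — cost 10×2 = 20
  D-β (cap 13, load 11): R-α, R-β — cost 6×12 + 5×12 = 132
  D-ε (cap 11, load 4): R-γ — cost 4×6 = 24
  Shipping 176, fixed 257 → total 433.
  Any other capacity-feasible assignment to {D-α, D-β, D-ε} ships for at least 176.
Compare {D-β, D-γ, D-ε}: its best feasible assignment gives total 451.
Compare {D-α, D-γ, D-ε}: its best feasible assignment gives total 456.
Every other set of open sites that can feasibly serve all demand totals ≥ 451 even under its best assignment. Minimum: 433.

433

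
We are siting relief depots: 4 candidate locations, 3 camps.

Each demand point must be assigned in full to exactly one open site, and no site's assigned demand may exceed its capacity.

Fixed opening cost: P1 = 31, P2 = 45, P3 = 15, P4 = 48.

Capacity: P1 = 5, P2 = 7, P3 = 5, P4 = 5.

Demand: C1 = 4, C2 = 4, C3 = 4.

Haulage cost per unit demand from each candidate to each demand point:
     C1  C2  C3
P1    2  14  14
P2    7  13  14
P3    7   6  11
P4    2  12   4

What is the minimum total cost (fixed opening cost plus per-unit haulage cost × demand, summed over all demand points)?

Open {P1, P3, P4}; cheapest assignment that respects the capacities:
  P1 (cap 5, load 4): C1 — cost 4×2 = 8
  P3 (cap 5, load 4): C2 — cost 4×6 = 24
  P4 (cap 5, load 4): C3 — cost 4×4 = 16
  Shipping 48, fixed 94 → total 142.
  Any other capacity-feasible assignment to {P1, P3, P4} ships for at least 48.
Compare {P2, P3, P4}: its best feasible assignment gives total 176.
Compare {P1, P2, P3}: its best feasible assignment gives total 179.
Every other set of open sites that can feasibly serve all demand totals ≥ 176 even under its best assignment. Minimum: 142.

142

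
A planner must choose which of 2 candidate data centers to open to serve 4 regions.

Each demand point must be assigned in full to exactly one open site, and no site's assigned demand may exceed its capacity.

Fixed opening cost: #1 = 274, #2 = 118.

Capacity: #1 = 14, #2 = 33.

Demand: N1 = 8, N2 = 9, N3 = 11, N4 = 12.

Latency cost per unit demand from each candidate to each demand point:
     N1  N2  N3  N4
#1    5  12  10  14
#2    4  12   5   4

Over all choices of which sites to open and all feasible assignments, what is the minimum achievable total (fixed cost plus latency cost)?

635

Open {#1, #2}; cheapest assignment that respects the capacities:
  #1 (cap 14, load 9): N2 — cost 9×12 = 108
  #2 (cap 33, load 31): N1, N3, N4 — cost 8×4 + 11×5 + 12×4 = 135
  Shipping 243, fixed 392 → total 635.
  Any other capacity-feasible assignment to {#1, #2} ships for at least 243.
Total demand is 40 and no other set of sites has combined capacity ≥ 40, so {#1, #2} is the only feasible choice of open sites. Minimum: 635.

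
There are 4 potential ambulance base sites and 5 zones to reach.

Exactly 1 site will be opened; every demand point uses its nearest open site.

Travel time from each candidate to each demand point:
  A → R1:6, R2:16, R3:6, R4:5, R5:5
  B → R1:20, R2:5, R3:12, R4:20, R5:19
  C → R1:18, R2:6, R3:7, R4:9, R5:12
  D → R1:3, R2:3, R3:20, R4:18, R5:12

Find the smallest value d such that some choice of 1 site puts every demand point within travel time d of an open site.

Open {A}.
  Farthest demand point is R2 at travel time 16 (to A); all others are ≤ 16.
With {C} the worst case is 18.
With {B} the worst case is 20.
No size-1 selection achieves below 16.

16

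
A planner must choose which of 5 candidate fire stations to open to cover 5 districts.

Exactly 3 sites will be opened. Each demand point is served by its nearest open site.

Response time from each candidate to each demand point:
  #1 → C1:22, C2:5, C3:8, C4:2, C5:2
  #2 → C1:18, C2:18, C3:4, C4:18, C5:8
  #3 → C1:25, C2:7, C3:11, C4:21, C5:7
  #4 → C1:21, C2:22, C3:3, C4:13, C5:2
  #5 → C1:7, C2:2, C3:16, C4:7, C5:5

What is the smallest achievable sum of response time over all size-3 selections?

Open {#1, #4, #5}.
  C1→#5 7, C2→#5 2, C3→#4 3, C4→#1 2, C5→#1 2  ⇒ total 16.
Compare {#1, #2, #5}: total 17.
Compare {#1, #3, #5}: total 21.
No size-3 selection does better; minimum is 16.

16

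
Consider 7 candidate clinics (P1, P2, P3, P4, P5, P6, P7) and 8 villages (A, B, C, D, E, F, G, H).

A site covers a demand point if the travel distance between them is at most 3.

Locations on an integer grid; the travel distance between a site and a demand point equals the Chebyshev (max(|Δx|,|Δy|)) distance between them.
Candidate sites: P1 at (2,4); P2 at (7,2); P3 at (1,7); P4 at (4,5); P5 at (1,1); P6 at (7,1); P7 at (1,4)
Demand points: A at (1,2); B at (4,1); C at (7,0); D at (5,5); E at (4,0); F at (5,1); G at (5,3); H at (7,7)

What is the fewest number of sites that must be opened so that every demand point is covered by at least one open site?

2

Coverage sets (demand points within 3 of each site):
  P1: {A, B, D, F, G}
  P2: {B, C, D, E, F, G}
  P3: {}
  P4: {A, D, G, H}
  P5: {A, B, E}
  P6: {B, C, E, F, G}
  P7: {A, B}
No single site covers all 8 demand points.
But {P2, P4} covers everything, so the minimum is 2.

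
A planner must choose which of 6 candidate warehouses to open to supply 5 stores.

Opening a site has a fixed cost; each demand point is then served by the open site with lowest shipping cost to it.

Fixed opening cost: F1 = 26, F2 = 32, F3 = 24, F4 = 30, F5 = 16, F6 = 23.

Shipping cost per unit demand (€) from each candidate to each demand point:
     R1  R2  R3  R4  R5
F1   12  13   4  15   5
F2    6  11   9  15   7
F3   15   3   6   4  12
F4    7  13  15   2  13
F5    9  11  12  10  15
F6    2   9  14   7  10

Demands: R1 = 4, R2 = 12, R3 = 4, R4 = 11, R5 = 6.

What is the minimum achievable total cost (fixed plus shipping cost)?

207

Open {F1, F3, F6}: assign each demand point to its cheapest open site.
  R1→F6 4×2=8, R2→F3 12×3=36, R3→F1 4×4=16, R4→F3 11×4=44, R5→F1 6×5=30
  shipping cost 134, fixed 73 → total 207.
Compare {F1, F3, F4}: shipping cost 132 + fixed 80 = 212.
Compare {F1, F3, F4, F6}: shipping cost 112 + fixed 103 = 215.
Compare {F3, F6}: shipping cost 172 + fixed 47 = 219.
All other subsets cost ≥ 212. Minimum total cost: 207.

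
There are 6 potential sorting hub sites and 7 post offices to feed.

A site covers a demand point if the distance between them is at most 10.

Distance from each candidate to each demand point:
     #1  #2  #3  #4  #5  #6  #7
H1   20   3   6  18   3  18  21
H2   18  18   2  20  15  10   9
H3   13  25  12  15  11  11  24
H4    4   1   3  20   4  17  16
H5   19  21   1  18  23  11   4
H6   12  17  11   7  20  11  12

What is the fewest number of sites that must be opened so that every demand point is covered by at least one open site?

3

Coverage sets (demand points within 10 of each site):
  H1: {#2, #3, #5}
  H2: {#3, #6, #7}
  H3: {}
  H4: {#1, #2, #3, #5}
  H5: {#3, #7}
  H6: {#4}
No 2 sites suffice: every size-2 union leaves at least one demand point uncovered.
But {H2, H4, H6} covers everything, so the minimum is 3.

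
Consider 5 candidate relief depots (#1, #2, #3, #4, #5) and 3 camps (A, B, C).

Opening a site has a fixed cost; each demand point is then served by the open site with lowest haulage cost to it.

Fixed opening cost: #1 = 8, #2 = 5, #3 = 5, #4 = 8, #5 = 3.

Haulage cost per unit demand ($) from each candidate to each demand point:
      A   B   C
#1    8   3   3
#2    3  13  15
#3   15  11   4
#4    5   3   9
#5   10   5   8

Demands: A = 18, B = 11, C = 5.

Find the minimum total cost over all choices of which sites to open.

115

Open {#1, #2}: assign each demand point to its cheapest open site.
  A→#2 18×3=54, B→#1 11×3=33, C→#1 5×3=15
  haulage cost 102, fixed 13 → total 115.
Compare {#1, #2, #5}: haulage cost 102 + fixed 16 = 118.
Compare {#1, #2, #3}: haulage cost 102 + fixed 18 = 120.
Compare {#1, #2, #4}: haulage cost 102 + fixed 21 = 123.
All other subsets cost ≥ 118. Minimum total cost: 115.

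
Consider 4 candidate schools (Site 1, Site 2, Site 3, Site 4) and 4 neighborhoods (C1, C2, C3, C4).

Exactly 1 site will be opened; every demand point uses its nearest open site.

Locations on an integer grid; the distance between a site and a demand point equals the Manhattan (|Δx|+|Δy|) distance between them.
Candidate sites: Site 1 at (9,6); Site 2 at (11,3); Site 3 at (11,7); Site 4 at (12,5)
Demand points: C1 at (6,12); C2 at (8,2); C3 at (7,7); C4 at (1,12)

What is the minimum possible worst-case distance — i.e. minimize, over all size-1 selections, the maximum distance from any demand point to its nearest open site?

14

Open {Site 1}.
  Farthest demand point is C4 at distance 14 (to Site 1); all others are ≤ 14.
With {Site 3} the worst case is 15.
With {Site 4} the worst case is 18.
No size-1 selection achieves below 14.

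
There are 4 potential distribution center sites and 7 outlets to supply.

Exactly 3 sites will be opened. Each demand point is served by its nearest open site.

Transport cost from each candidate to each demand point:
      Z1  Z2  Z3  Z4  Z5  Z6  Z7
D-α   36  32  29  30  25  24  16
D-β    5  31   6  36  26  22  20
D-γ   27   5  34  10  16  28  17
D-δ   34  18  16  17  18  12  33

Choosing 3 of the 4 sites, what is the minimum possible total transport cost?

Open {D-β, D-γ, D-δ}.
  Z1→D-β 5, Z2→D-γ 5, Z3→D-β 6, Z4→D-γ 10, Z5→D-γ 16, Z6→D-δ 12, Z7→D-γ 17  ⇒ total 71.
Compare {D-α, D-β, D-γ}: total 80.
Compare {D-α, D-β, D-δ}: total 92.
No size-3 selection does better; minimum is 71.

71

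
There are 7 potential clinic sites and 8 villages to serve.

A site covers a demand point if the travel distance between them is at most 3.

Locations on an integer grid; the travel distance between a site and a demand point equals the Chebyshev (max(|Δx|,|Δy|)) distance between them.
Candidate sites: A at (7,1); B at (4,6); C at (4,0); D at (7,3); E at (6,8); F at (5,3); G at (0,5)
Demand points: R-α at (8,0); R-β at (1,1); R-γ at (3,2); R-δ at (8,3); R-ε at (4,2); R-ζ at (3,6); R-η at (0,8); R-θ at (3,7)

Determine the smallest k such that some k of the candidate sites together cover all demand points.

Coverage sets (demand points within 3 of each site):
  A: {R-α, R-δ, R-ε}
  B: {R-ζ, R-θ}
  C: {R-β, R-γ, R-ε}
  D: {R-α, R-δ, R-ε}
  E: {R-ζ, R-θ}
  F: {R-α, R-γ, R-δ, R-ε, R-ζ}
  G: {R-γ, R-ζ, R-η, R-θ}
No 2 sites suffice: every size-2 union leaves at least one demand point uncovered.
But {A, C, G} covers everything, so the minimum is 3.

3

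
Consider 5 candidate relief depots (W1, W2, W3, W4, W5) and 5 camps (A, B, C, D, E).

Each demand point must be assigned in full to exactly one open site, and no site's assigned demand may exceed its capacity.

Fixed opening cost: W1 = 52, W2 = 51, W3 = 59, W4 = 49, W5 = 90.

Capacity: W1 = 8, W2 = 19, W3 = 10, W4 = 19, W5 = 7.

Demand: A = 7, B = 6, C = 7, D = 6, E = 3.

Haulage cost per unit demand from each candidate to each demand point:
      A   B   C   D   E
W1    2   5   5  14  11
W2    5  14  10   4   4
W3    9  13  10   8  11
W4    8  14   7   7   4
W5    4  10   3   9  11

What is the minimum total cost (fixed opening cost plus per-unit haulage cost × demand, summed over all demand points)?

Open {W1, W2, W4}; cheapest assignment that respects the capacities:
  W1 (cap 8, load 6): B — cost 6×5 = 30
  W2 (cap 19, load 16): A, D, E — cost 7×5 + 6×4 + 3×4 = 71
  W4 (cap 19, load 7): C — cost 7×7 = 49
  Shipping 150, fixed 152 → total 302.
  Any other capacity-feasible assignment to {W1, W2, W4} ships for at least 150.
Compare {W2, W4}: its best feasible assignment gives total 304.
Compare {W1, W2, W5}: its best feasible assignment gives total 315.
Every other set of open sites that can feasibly serve all demand totals ≥ 304 even under its best assignment. Minimum: 302.

302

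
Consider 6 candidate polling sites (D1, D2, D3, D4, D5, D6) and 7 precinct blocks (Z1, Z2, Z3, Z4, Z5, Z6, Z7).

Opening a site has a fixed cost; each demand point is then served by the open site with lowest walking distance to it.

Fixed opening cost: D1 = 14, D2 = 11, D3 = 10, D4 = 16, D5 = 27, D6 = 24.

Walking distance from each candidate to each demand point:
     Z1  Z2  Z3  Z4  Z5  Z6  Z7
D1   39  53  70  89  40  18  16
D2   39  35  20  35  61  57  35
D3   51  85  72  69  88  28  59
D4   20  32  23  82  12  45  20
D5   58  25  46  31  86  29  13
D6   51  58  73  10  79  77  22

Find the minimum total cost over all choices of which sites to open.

185

Open {D1, D4, D6}: assign each demand point to its cheapest open site.
  Z1→D4 20, Z2→D4 32, Z3→D4 23, Z4→D6 10, Z5→D4 12, Z6→D1 18, Z7→D1 16
  walking distance 131, fixed 54 → total 185.
Compare {D1, D2, D4, D6}: walking distance 128 + fixed 65 = 193.
Compare {D1, D2, D4}: walking distance 153 + fixed 41 = 194.
Compare {D3, D4, D6}: walking distance 145 + fixed 50 = 195.
All other subsets cost ≥ 193. Minimum total cost: 185.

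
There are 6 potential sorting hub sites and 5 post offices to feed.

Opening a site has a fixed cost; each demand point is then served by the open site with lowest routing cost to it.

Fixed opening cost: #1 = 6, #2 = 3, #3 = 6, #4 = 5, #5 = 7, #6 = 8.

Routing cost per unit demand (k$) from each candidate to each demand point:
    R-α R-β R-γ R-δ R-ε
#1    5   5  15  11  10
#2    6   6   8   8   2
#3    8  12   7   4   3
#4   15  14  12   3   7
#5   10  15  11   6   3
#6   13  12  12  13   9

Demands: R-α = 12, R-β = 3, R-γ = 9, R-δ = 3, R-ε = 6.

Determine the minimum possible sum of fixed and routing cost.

Open {#1, #2, #3}: assign each demand point to its cheapest open site.
  R-α→#1 12×5=60, R-β→#1 3×5=15, R-γ→#3 9×7=63, R-δ→#3 3×4=12, R-ε→#2 6×2=12
  routing cost 162, fixed 15 → total 177.
Compare {#1, #2, #3, #4}: routing cost 159 + fixed 20 = 179.
Compare {#1, #3}: routing cost 168 + fixed 12 = 180.
Compare {#1, #2, #4}: routing cost 168 + fixed 14 = 182.
All other subsets cost ≥ 179. Minimum total cost: 177.

177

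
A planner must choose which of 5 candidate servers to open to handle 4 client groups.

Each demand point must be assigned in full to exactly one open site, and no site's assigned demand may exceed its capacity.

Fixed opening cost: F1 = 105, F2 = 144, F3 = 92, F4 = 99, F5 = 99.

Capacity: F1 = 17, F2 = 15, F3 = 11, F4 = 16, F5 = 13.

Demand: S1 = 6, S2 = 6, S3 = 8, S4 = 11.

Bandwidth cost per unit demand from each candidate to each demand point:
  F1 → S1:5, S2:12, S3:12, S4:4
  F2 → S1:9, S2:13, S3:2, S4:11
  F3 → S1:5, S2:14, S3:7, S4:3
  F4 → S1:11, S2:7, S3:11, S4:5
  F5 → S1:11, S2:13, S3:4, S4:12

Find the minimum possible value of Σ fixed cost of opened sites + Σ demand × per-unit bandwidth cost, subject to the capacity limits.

408

Open {F1, F4}; cheapest assignment that respects the capacities:
  F1 (cap 17, load 17): S1, S4 — cost 6×5 + 11×4 = 74
  F4 (cap 16, load 14): S2, S3 — cost 6×7 + 8×11 = 130
  Shipping 204, fixed 204 → total 408.
  Any other capacity-feasible assignment to {F1, F4} ships for at least 204.
Compare {F1, F2}: its best feasible assignment gives total 417.
Compare {F1, F4, F5}: its best feasible assignment gives total 451.
Every other set of open sites that can feasibly serve all demand totals ≥ 417 even under its best assignment. Minimum: 408.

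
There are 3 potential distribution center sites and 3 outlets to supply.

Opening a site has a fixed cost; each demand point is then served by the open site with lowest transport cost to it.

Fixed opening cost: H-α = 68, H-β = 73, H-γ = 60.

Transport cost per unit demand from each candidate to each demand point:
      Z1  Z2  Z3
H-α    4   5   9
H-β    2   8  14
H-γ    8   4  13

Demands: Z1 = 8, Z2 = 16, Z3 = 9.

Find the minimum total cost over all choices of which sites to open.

261

Open {H-α}: assign each demand point to its cheapest open site.
  Z1→H-α 8×4=32, Z2→H-α 16×5=80, Z3→H-α 9×9=81
  transport cost 193, fixed 68 → total 261.
Compare {H-γ}: transport cost 245 + fixed 60 = 305.
Compare {H-α, H-γ}: transport cost 177 + fixed 128 = 305.
Compare {H-α, H-β}: transport cost 177 + fixed 141 = 318.
All other subsets cost ≥ 305. Minimum total cost: 261.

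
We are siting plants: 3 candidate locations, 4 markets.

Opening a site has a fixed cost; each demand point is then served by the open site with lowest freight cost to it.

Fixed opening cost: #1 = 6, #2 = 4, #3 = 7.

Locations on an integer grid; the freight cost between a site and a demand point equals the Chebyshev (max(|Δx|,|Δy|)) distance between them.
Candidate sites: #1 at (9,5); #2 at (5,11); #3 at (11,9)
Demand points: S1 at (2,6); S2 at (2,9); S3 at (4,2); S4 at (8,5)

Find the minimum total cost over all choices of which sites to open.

Open {#1, #2}: assign each demand point to its cheapest open site.
  S1→#2 5, S2→#2 3, S3→#1 5, S4→#1 1
  freight cost 14, fixed 10 → total 24.
Compare {#1}: freight cost 20 + fixed 6 = 26.
Compare {#2}: freight cost 23 + fixed 4 = 27.
Compare {#2, #3}: freight cost 19 + fixed 11 = 30.
All other subsets cost ≥ 26. Minimum total cost: 24.

24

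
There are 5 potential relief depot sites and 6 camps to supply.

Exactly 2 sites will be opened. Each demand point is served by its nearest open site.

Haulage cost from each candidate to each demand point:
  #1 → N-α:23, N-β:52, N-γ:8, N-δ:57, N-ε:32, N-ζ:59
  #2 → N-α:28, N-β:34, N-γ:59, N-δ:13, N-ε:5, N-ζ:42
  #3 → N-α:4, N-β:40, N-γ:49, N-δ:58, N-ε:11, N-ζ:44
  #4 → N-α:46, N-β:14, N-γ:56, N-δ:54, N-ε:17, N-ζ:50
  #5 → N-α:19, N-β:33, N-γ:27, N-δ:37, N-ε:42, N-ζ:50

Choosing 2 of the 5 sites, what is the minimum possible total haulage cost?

Open {#1, #2}.
  N-α→#1 23, N-β→#2 34, N-γ→#1 8, N-δ→#2 13, N-ε→#2 5, N-ζ→#2 42  ⇒ total 125.
Compare {#2, #5}: total 139.
Compare {#2, #3}: total 147.
No size-2 selection does better; minimum is 125.

125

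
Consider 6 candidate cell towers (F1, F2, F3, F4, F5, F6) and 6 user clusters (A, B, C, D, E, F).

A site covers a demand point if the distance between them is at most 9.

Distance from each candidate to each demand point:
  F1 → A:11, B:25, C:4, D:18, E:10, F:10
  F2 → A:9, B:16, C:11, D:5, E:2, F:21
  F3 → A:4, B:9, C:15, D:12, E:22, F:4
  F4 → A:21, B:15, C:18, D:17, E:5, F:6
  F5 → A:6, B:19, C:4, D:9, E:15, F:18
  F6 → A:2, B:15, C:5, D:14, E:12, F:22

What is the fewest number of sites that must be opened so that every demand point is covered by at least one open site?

3

Coverage sets (demand points within 9 of each site):
  F1: {C}
  F2: {A, D, E}
  F3: {A, B, F}
  F4: {E, F}
  F5: {A, C, D}
  F6: {A, C}
No 2 sites suffice: every size-2 union leaves at least one demand point uncovered.
But {F1, F2, F3} covers everything, so the minimum is 3.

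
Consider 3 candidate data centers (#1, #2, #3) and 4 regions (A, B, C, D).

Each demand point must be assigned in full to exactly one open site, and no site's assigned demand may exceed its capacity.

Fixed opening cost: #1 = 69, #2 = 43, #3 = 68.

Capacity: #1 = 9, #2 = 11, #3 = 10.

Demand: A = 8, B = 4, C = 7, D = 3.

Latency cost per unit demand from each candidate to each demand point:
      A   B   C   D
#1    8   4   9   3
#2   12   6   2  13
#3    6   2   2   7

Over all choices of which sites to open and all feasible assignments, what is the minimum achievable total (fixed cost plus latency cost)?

267

Open {#1, #2, #3}; cheapest assignment that respects the capacities:
  #1 (cap 9, load 7): B, D — cost 4×4 + 3×3 = 25
  #2 (cap 11, load 7): C — cost 7×2 = 14
  #3 (cap 10, load 8): A — cost 8×6 = 48
  Shipping 87, fixed 180 → total 267.
  Any other capacity-feasible assignment to {#1, #2, #3} ships for at least 87.
Total demand is 22 and no other set of sites has combined capacity ≥ 22, so {#1, #2, #3} is the only feasible choice of open sites. Minimum: 267.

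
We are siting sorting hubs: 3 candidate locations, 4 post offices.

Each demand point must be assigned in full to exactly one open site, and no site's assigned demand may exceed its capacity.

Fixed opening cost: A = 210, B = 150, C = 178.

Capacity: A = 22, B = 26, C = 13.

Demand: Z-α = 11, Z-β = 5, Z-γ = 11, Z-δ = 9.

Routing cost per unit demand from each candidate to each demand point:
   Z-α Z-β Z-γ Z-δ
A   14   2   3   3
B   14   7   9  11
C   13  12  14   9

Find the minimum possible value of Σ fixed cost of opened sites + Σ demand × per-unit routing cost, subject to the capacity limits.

609

Open {A, B}; cheapest assignment that respects the capacities:
  A (cap 22, load 20): Z-γ, Z-δ — cost 11×3 + 9×3 = 60
  B (cap 26, load 16): Z-α, Z-β — cost 11×14 + 5×7 = 189
  Shipping 249, fixed 360 → total 609.
  Any other capacity-feasible assignment to {A, B} ships for at least 249.
Compare {B, C}: its best feasible assignment gives total 704.
Compare {A, B, C}: its best feasible assignment gives total 776.
Every other set of open sites that can feasibly serve all demand totals ≥ 704 even under its best assignment. Minimum: 609.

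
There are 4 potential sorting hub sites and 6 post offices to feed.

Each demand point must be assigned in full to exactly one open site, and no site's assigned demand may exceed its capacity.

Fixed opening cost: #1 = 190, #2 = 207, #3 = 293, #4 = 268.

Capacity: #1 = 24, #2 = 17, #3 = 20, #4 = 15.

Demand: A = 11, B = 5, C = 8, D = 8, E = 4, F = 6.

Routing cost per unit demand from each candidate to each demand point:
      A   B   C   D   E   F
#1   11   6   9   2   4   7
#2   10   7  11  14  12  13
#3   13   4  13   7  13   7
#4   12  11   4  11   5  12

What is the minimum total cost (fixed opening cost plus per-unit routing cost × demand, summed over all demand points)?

Open {#1, #3}; cheapest assignment that respects the capacities:
  #1 (cap 24, load 23): A, D, E — cost 11×11 + 8×2 + 4×4 = 153
  #3 (cap 20, load 19): B, C, F — cost 5×4 + 8×13 + 6×7 = 166
  Shipping 319, fixed 483 → total 802.
  Any other capacity-feasible assignment to {#1, #3} ships for at least 319.
Compare {#1, #2, #4}: its best feasible assignment gives total 911.
Compare {#1, #2, #3}: its best feasible assignment gives total 966.
Every other set of open sites that can feasibly serve all demand totals ≥ 911 even under its best assignment. Minimum: 802.

802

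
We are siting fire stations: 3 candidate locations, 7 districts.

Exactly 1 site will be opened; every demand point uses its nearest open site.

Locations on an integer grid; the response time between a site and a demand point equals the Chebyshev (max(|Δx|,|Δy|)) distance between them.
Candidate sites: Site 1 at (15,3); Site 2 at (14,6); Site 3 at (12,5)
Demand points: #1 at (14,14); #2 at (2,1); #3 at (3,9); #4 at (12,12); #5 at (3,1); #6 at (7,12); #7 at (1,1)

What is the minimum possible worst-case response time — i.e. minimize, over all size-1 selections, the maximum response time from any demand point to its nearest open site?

Open {Site 3}.
  Farthest demand point is #7 at response time 11 (to Site 3); all others are ≤ 11.
With {Site 2} the worst case is 13.
With {Site 1} the worst case is 14.
No size-1 selection achieves below 11.

11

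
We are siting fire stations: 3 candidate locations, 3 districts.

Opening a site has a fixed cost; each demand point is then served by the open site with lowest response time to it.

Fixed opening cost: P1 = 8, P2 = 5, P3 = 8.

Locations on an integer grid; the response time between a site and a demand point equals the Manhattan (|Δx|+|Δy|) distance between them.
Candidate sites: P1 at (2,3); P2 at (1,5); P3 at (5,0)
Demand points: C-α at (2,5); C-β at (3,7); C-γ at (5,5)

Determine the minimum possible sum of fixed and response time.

Open {P2}: assign each demand point to its cheapest open site.
  C-α→P2 1, C-β→P2 4, C-γ→P2 4
  response time 9, fixed 5 → total 14.
Compare {P1}: response time 12 + fixed 8 = 20.
Compare {P1, P2}: response time 9 + fixed 13 = 22.
Compare {P2, P3}: response time 9 + fixed 13 = 22.
All other subsets cost ≥ 20. Minimum total cost: 14.

14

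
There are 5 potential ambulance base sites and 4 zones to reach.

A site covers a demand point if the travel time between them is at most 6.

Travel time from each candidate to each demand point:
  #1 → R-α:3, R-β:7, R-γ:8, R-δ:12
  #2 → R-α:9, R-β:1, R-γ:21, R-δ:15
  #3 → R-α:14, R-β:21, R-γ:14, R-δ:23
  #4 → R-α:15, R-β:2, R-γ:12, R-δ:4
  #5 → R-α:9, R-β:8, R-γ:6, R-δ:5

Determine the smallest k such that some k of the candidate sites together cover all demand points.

Coverage sets (demand points within 6 of each site):
  #1: {R-α}
  #2: {R-β}
  #3: {}
  #4: {R-β, R-δ}
  #5: {R-γ, R-δ}
No 2 sites suffice: every size-2 union leaves at least one demand point uncovered.
But {#1, #2, #5} covers everything, so the minimum is 3.

3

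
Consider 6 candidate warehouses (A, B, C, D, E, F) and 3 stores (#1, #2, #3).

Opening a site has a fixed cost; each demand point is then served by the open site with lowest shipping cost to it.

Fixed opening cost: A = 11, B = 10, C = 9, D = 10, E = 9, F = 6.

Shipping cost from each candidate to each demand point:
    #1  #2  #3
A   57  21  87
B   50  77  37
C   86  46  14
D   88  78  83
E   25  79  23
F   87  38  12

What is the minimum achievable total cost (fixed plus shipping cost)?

84

Open {A, E, F}: assign each demand point to its cheapest open site.
  #1→E 25, #2→A 21, #3→F 12
  shipping cost 58, fixed 26 → total 84.
Compare {A, E}: shipping cost 69 + fixed 20 = 89.
Compare {A, C, E}: shipping cost 60 + fixed 29 = 89.
Compare {E, F}: shipping cost 75 + fixed 15 = 90.
All other subsets cost ≥ 89. Minimum total cost: 84.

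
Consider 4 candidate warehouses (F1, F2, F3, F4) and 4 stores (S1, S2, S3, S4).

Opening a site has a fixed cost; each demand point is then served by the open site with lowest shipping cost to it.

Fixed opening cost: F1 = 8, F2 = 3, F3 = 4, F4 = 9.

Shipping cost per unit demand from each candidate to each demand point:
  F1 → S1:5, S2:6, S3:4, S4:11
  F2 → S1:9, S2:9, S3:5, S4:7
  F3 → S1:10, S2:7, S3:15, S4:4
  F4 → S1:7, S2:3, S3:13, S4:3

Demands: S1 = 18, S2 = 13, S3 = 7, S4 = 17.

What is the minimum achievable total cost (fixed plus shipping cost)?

Open {F1, F4}: assign each demand point to its cheapest open site.
  S1→F1 18×5=90, S2→F4 13×3=39, S3→F1 7×4=28, S4→F4 17×3=51
  shipping cost 208, fixed 17 → total 225.
Compare {F1, F2, F4}: shipping cost 208 + fixed 20 = 228.
Compare {F1, F3, F4}: shipping cost 208 + fixed 21 = 229.
Compare {F1, F2, F3, F4}: shipping cost 208 + fixed 24 = 232.
All other subsets cost ≥ 228. Minimum total cost: 225.

225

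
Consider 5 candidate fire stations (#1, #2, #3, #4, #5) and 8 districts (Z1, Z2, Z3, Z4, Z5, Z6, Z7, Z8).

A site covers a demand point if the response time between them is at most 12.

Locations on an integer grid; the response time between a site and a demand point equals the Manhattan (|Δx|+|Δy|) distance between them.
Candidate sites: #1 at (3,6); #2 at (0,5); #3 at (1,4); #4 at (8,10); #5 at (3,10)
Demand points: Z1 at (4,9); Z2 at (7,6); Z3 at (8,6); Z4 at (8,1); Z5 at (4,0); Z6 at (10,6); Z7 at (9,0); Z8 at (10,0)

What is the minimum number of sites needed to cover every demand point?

2

Coverage sets (demand points within 12 of each site):
  #1: {Z1, Z2, Z3, Z4, Z5, Z6, Z7}
  #2: {Z1, Z2, Z3, Z4, Z5, Z6}
  #3: {Z1, Z2, Z3, Z4, Z5, Z6, Z7}
  #4: {Z1, Z2, Z3, Z4, Z6, Z7, Z8}
  #5: {Z1, Z2, Z3, Z5, Z6}
No single site covers all 8 demand points.
But {#1, #4} covers everything, so the minimum is 2.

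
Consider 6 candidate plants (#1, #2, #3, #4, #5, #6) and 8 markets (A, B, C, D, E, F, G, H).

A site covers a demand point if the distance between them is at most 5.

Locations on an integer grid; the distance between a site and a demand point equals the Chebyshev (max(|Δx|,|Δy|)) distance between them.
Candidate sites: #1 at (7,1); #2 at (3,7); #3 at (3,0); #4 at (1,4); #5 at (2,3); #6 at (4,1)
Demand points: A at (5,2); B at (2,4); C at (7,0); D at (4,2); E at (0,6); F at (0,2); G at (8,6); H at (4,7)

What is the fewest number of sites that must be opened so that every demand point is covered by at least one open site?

2

Coverage sets (demand points within 5 of each site):
  #1: {A, B, C, D, G}
  #2: {A, B, D, E, F, G, H}
  #3: {A, B, C, D, F}
  #4: {A, B, D, E, F, H}
  #5: {A, B, C, D, E, F, H}
  #6: {A, B, C, D, E, F, G}
No single site covers all 8 demand points.
But {#1, #2} covers everything, so the minimum is 2.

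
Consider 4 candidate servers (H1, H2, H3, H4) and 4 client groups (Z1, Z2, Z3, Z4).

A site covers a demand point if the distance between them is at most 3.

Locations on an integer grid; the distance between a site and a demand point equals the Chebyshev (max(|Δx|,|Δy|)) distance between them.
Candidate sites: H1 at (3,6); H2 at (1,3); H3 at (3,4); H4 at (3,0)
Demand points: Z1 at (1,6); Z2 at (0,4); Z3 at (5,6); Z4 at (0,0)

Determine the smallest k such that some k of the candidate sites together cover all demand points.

Coverage sets (demand points within 3 of each site):
  H1: {Z1, Z2, Z3}
  H2: {Z1, Z2, Z4}
  H3: {Z1, Z2, Z3}
  H4: {Z4}
No single site covers all 4 demand points.
But {H1, H2} covers everything, so the minimum is 2.

2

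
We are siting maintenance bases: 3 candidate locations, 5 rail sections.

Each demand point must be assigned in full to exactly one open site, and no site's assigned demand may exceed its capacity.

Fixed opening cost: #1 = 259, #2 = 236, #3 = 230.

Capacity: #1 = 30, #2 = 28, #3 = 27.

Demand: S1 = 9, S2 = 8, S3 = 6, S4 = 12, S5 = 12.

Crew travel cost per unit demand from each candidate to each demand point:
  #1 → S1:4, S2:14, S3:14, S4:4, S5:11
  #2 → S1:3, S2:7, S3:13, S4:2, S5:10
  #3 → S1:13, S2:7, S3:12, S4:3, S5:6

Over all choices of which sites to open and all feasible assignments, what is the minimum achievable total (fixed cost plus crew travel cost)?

Open {#2, #3}; cheapest assignment that respects the capacities:
  #2 (cap 28, load 21): S1, S4 — cost 9×3 + 12×2 = 51
  #3 (cap 27, load 26): S2, S3, S5 — cost 8×7 + 6×12 + 12×6 = 200
  Shipping 251, fixed 466 → total 717.
  Any other capacity-feasible assignment to {#2, #3} ships for at least 251.
Compare {#1, #3}: its best feasible assignment gives total 773.
Compare {#1, #2}: its best feasible assignment gives total 821.
Every other set of open sites that can feasibly serve all demand totals ≥ 773 even under its best assignment. Minimum: 717.

717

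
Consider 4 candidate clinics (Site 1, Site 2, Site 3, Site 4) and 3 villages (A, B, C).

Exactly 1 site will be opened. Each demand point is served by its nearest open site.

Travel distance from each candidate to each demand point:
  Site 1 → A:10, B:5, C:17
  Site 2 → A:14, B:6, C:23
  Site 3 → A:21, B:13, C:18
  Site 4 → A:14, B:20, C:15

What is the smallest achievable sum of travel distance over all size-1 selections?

Open {Site 1}.
  A→Site 1 10, B→Site 1 5, C→Site 1 17  ⇒ total 32.
Compare {Site 2}: total 43.
Compare {Site 4}: total 49.
No size-1 selection does better; minimum is 32.

32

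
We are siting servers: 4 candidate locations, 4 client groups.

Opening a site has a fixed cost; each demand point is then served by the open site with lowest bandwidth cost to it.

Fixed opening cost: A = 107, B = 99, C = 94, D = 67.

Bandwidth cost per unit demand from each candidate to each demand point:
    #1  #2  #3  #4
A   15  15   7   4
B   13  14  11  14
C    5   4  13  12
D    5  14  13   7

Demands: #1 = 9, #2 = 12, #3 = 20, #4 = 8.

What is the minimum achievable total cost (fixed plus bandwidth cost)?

466

Open {A, C}: assign each demand point to its cheapest open site.
  #1→C 9×5=45, #2→C 12×4=48, #3→A 20×7=140, #4→A 8×4=32
  bandwidth cost 265, fixed 201 → total 466.
Compare {A, C, D}: bandwidth cost 265 + fixed 268 = 533.
Compare {C}: bandwidth cost 449 + fixed 94 = 543.
Compare {A, D}: bandwidth cost 385 + fixed 174 = 559.
All other subsets cost ≥ 533. Minimum total cost: 466.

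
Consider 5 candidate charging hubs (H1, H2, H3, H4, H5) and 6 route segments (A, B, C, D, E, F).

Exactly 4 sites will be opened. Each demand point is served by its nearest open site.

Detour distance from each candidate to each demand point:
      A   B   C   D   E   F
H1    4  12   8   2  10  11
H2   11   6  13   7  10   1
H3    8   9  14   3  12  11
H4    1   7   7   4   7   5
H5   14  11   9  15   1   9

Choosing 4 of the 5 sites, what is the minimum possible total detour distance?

Open {H1, H2, H4, H5}.
  A→H4 1, B→H2 6, C→H4 7, D→H1 2, E→H5 1, F→H2 1  ⇒ total 18.
Compare {H2, H3, H4, H5}: total 19.
Compare {H1, H2, H3, H5}: total 22.
No size-4 selection does better; minimum is 18.

18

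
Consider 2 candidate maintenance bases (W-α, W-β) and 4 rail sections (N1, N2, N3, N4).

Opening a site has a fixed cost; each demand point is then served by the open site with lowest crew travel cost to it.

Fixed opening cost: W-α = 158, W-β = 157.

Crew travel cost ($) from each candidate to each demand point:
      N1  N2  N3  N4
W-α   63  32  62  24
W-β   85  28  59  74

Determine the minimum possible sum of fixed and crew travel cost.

Open {W-α}: assign each demand point to its cheapest open site.
  N1→W-α 63, N2→W-α 32, N3→W-α 62, N4→W-α 24
  crew travel cost 181, fixed 158 → total 339.
Compare {W-β}: crew travel cost 246 + fixed 157 = 403.
Compare {W-α, W-β}: crew travel cost 174 + fixed 315 = 489.

339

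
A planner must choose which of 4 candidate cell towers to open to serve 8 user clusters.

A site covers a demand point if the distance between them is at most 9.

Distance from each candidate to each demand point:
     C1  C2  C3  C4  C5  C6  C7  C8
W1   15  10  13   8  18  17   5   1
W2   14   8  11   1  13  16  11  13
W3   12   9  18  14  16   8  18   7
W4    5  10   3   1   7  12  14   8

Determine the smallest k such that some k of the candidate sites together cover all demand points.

3

Coverage sets (demand points within 9 of each site):
  W1: {C4, C7, C8}
  W2: {C2, C4}
  W3: {C2, C6, C8}
  W4: {C1, C3, C4, C5, C8}
No 2 sites suffice: every size-2 union leaves at least one demand point uncovered.
But {W1, W3, W4} covers everything, so the minimum is 3.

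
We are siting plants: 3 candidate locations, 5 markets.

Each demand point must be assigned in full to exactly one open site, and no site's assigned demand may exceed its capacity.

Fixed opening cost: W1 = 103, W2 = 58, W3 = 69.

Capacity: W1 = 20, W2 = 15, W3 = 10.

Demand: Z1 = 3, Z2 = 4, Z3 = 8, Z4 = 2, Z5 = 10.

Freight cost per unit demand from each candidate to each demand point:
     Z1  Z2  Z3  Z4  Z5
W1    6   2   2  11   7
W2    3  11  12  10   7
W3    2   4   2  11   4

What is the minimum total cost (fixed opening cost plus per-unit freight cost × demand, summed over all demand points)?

Open {W1, W3}; cheapest assignment that respects the capacities:
  W1 (cap 20, load 17): Z1, Z2, Z3, Z4 — cost 3×6 + 4×2 + 8×2 + 2×11 = 64
  W3 (cap 10, load 10): Z5 — cost 10×4 = 40
  Shipping 104, fixed 172 → total 276.
  Any other capacity-feasible assignment to {W1, W3} ships for at least 104.
Compare {W1, W2}: its best feasible assignment gives total 284.
Compare {W1, W2, W3}: its best feasible assignment gives total 323.
Every other set of open sites that can feasibly serve all demand totals ≥ 284 even under its best assignment. Minimum: 276.

276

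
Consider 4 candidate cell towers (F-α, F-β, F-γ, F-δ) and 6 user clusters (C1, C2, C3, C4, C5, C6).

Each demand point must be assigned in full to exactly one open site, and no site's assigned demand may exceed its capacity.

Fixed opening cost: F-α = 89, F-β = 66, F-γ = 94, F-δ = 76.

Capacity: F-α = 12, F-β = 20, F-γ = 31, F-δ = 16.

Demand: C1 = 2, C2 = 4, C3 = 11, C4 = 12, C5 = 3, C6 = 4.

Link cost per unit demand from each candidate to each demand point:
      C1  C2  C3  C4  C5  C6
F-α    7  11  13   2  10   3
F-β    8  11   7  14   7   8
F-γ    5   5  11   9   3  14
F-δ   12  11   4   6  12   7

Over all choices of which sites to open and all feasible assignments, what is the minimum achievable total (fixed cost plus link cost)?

Open {F-γ, F-δ}; cheapest assignment that respects the capacities:
  F-γ (cap 31, load 21): C1, C2, C4, C5 — cost 2×5 + 4×5 + 12×9 + 3×3 = 147
  F-δ (cap 16, load 15): C3, C6 — cost 11×4 + 4×7 = 72
  Shipping 219, fixed 170 → total 389.
  Any other capacity-feasible assignment to {F-γ, F-δ} ships for at least 219.
Compare {F-α, F-γ, F-δ}: its best feasible assignment gives total 394.
Compare {F-β, F-δ}: its best feasible assignment gives total 400.
Every other set of open sites that can feasibly serve all demand totals ≥ 394 even under its best assignment. Minimum: 389.

389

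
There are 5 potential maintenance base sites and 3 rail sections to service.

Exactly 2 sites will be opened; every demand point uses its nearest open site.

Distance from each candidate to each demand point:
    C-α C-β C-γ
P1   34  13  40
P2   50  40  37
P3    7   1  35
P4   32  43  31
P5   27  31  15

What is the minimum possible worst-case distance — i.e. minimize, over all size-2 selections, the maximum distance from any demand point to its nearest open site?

Open {P3, P5}.
  Farthest demand point is C-γ at distance 15 (to P5); all others are ≤ 15.
With {P1, P5} the worst case is 27.
With {P2, P5} the worst case is 31.
No size-2 selection achieves below 15.

15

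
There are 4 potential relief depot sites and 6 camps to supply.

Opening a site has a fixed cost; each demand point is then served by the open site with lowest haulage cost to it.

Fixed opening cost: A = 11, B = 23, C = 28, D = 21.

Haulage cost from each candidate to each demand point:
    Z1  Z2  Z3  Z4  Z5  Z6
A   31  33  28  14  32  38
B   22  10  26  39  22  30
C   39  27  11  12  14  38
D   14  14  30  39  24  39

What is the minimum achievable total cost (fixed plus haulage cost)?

Open {B, C}: assign each demand point to its cheapest open site.
  Z1→B 22, Z2→B 10, Z3→C 11, Z4→C 12, Z5→C 14, Z6→B 30
  haulage cost 99, fixed 51 → total 150.
Compare {C, D}: haulage cost 103 + fixed 49 = 152.
Compare {A, B}: haulage cost 124 + fixed 34 = 158.
Compare {A, B, C}: haulage cost 99 + fixed 62 = 161.
All other subsets cost ≥ 152. Minimum total cost: 150.

150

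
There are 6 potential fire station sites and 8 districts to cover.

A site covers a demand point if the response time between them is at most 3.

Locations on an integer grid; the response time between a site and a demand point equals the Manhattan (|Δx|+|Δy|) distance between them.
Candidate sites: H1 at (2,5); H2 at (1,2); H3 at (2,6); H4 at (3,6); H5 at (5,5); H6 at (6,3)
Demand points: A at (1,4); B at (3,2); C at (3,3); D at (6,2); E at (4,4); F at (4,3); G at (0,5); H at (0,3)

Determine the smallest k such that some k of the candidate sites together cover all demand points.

Coverage sets (demand points within 3 of each site):
  H1: {A, C, E, G}
  H2: {A, B, C, H}
  H3: {A, G}
  H4: {C, E}
  H5: {E, F}
  H6: {C, D, E, F}
No 2 sites suffice: every size-2 union leaves at least one demand point uncovered.
But {H1, H2, H6} covers everything, so the minimum is 3.

3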